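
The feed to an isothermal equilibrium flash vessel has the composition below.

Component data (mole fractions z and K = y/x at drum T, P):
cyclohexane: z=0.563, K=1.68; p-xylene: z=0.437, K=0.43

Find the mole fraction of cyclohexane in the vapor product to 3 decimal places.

Binary case is linear: z₁(K₁−1)(1+β(K₂−1)) + z₂(K₂−1)(1+β(K₁−1)) = 0
⇒ β = [z₁(K₁−1)+z₂(K₂−1)] / [−(K₁−1)(K₂−1)] = 0.1337/0.3876 = 0.345
Compositions from xᵢ = zᵢ/(1+β(Kᵢ−1)), yᵢ = Kᵢxᵢ:
  cyclohexane: x = 0.456, y = 0.766
  p-xylene: x = 0.544, y = 0.234

y_cyclohexane = 0.766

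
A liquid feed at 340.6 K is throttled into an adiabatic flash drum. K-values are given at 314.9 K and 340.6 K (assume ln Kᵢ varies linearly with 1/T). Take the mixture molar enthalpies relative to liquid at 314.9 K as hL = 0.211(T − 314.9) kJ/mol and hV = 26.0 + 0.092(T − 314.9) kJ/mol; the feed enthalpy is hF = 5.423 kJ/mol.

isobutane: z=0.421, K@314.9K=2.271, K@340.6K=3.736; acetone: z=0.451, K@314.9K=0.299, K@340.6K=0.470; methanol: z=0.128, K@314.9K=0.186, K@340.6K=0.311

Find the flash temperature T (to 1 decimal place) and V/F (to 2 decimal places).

T = 318.0 K, V/F = 0.19

Adiabatic flash: solve Rachford–Rice at each trial T, then check hF = ψ·hV(T) + (1−ψ)·hL(T).
  T = 314.9 K: K = (2.271, 0.299, 0.186), RR gives ψ = 0.124, H_out = 3.227 kJ/mol
  T = 340.6 K: K = (3.736, 0.470, 0.311), RR gives ψ = 0.529, H_out = 17.552 kJ/mol
  T = 327.8 K: K = (2.944, 0.379, 0.243), RR gives ψ = 0.347, H_out = 11.213 kJ/mol
  T = 321.4 K: K = (2.595, 0.338, 0.213), RR gives ψ = 0.247, H_out = 7.591 kJ/mol
  T = 318.1 K: K = (2.427, 0.318, 0.199), RR gives ψ = 0.188, H_out = 5.489 kJ/mol
  T = 316.5 K: K = (2.348, 0.308, 0.193), RR gives ψ = 0.157, H_out = 4.390 kJ/mol
Linear interpolation between T = 316.5 (H_out = 4.390) and T = 318.1 (H_out = 5.489) on hF = 5.423 gives T ≈ 318.0 K, at which ψ = 0.19.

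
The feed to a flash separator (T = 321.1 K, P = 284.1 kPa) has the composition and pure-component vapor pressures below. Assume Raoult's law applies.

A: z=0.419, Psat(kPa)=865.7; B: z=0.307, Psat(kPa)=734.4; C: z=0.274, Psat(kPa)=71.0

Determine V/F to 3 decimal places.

Raoult's law: Kᵢ = Pᵢˢᵃᵗ/P = Pᵢˢᵃᵗ/284.1.
  K_A = 865.7/284.1 = 3.04717, K_B = 734.4/284.1 = 2.58501, K_C = 71.0/284.1 = 0.24991
Material balance + equilibrium reduce to Σ zᵢ(Kᵢ−1)/(1+V/F(Kᵢ−1)) = 0.
g(0) = ΣzᵢKᵢ − 1 = 1.139 and g(1) = 1 − Σzᵢ/Kᵢ = -0.353, so a root lies in (0, 1).
Newton–Raphson from V/F = 0.5:
  V/F = 0.500: g = 0.3665, g' = -1.064 → V/F = 0.845
  V/F = 0.845: g = -0.0384, g' = -1.525 → V/F = 0.819
Converged at V/F = 0.819.

V/F = 0.819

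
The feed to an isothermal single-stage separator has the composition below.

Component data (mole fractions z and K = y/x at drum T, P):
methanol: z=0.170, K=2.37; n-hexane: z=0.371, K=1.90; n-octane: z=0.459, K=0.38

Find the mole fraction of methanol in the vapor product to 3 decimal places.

Rachford–Rice: g(ψ) = Σ zᵢ(Kᵢ−1)/(1+ψ(Kᵢ−1)) = 0.
Check two-phase: ΣzᵢKᵢ = 1.282 > 1 and Σzᵢ/Kᵢ = 1.475 > 1, so g(0) = 0.282 > 0 and g(1) = -0.475 < 0.
Iterate (Newton) starting at ψ = 0.5:
  ψ = 0.500: g = -0.0439, g' = -0.626 → ψ = 0.430
  ψ = 0.430: g = -0.0006, g' = -0.611 → ψ = 0.429
Converged at ψ = 0.429.
Compositions from xᵢ = zᵢ/(1+ψ(Kᵢ−1)), yᵢ = Kᵢxᵢ:
  methanol: x = 0.107, y = 0.254
  n-hexane: x = 0.268, y = 0.509
  n-octane: x = 0.625, y = 0.238

y_methanol = 0.254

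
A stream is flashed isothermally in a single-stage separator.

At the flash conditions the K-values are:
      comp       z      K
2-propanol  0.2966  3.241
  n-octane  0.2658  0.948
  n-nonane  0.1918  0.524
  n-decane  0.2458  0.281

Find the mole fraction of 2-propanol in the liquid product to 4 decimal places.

Newton iteration, V/F⁰ = 0.52:
  V/F = 0.5200: g = -0.11083, g' = -0.7193 → V/F = 0.3659
  V/F = 0.3659: g = 0.00073, g' = -0.7481 → V/F = 0.3669
Converged at V/F = 0.3669.
Compositions from xᵢ = zᵢ/(1+V/F(Kᵢ−1)), yᵢ = Kᵢxᵢ:
  2-propanol: x = 0.1628, y = 0.5275
  n-octane: x = 0.2710, y = 0.2569
  n-nonane: x = 0.2324, y = 0.1218
  n-decane: x = 0.3339, y = 0.0938

x_2-propanol = 0.1628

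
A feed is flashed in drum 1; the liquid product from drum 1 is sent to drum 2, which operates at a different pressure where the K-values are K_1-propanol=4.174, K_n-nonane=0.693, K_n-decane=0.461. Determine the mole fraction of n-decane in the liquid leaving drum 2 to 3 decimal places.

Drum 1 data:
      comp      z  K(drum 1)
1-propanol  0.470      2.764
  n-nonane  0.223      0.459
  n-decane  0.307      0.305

Drum 1:
Material balance + equilibrium reduce to Σ zᵢ(Kᵢ−1)/(1+ψ₁(Kᵢ−1)) = 0.
Check two-phase: ΣzᵢKᵢ = 1.495 > 1 and Σzᵢ/Kᵢ = 1.662 > 1, so g(0) = 0.495 > 0 and g(1) = -0.662 < 0.
Newton–Raphson from ψ₁ = 0.49:
  ψ₁ = 0.490: g = -0.0430, g' = -0.883 → ψ₁ = 0.441
Converged at ψ₁ = 0.441.
Drum-1 compositions:
  1-propanol: x = 0.264, y = 0.730
  n-nonane: x = 0.293, y = 0.134
  n-decane: x = 0.443, y = 0.135
Drum-2 feed = drum-1 liquid: z₂ = (0.2643, 0.2929, 0.4428).
Drum 2:
Material balance + equilibrium reduce to Σ zᵢ(Kᵢ−1)/(1+ψ₂(Kᵢ−1)) = 0.
g(0) = ΣzᵢKᵢ − 1 = 0.510 and g(1) = 1 − Σzᵢ/Kᵢ = -0.446, so a root lies in (0, 1).
Newton iteration, ψ₂⁰ = 0.44:
  ψ₂ = 0.440: g = -0.0668, g' = -0.722 → ψ₂ = 0.347
  ψ₂ = 0.347: g = 0.0046, g' = -0.832 → ψ₂ = 0.353
Converged at ψ₂ = 0.353.
  1-propanol: x = 0.125, y = 0.520
  n-nonane: x = 0.329, y = 0.228
  n-decane: x = 0.547, y = 0.252

x_n-decane (drum 2) = 0.547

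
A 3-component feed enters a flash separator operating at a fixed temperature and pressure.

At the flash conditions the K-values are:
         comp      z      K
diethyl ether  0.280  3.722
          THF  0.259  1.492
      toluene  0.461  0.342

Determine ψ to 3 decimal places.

ψ = 0.469

Material balance + equilibrium reduce to Σ zᵢ(Kᵢ−1)/(1+ψ(Kᵢ−1)) = 0.
Feasibility: ΣzᵢKᵢ = 1.586, Σzᵢ/Kᵢ = 1.597 — both > 1, two phases present.
Newton iteration, ψ⁰ = 0.5:
  ψ = 0.500: g = -0.0270, g' = -0.856 → ψ = 0.468
  ψ = 0.468: g = 0.0000, g' = -0.859 → ψ = 0.469
Converged at ψ = 0.469.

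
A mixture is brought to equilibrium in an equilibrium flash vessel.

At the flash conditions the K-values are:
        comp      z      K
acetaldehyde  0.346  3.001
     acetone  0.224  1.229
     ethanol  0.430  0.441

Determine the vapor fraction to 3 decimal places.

Iterate (Newton) starting at ψ = 0.5:
  ψ = 0.500: g = 0.0585, g' = -0.614 → ψ = 0.595
  ψ = 0.595: g = 0.0009, g' = -0.599 → ψ = 0.597
Converged at ψ = 0.597.

ψ = 0.597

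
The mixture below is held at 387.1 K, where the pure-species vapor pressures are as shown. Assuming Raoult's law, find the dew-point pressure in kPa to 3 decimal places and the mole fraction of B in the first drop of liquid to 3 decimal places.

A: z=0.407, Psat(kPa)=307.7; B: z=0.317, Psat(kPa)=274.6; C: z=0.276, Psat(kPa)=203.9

Pdew = 261.047 kPa, x_B = 0.301

At the dew point ψ → 1, so Σzᵢ/Kᵢ = 1 with Kᵢ = Pᵢˢᵃᵗ/P ⇒ 1/P = Σzᵢ/Pᵢˢᵃᵗ.
1/P = 0.407/307.7 + 0.317/274.6 + 0.276/203.9 = 0.003831 ⇒ P = 261.047 kPa
xᵢ = zᵢP/Pᵢˢᵃᵗ ⇒ x_B = 0.317·261.047/274.6 = 0.301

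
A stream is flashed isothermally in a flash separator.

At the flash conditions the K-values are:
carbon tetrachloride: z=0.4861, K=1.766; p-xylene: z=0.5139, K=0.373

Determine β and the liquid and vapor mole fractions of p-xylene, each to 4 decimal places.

Rachford–Rice: g(β) = Σ zᵢ(Kᵢ−1)/(1+β(Kᵢ−1)) = 0.
Check two-phase: ΣzᵢKᵢ = 1.0501 > 1 and Σzᵢ/Kᵢ = 1.6530 > 1, so g(0) = 0.0501 > 0 and g(1) = -0.6530 < 0.
Newton iteration, β⁰ = 0.5:
  β = 0.5000: g = -0.20012, g' = -0.5778 → β = 0.1536
  β = 0.1536: g = -0.02342, g' = -0.4757 → β = 0.1044
Converged at β = 0.1044.
Compositions from xᵢ = zᵢ/(1+β(Kᵢ−1)), yᵢ = Kᵢxᵢ:
  carbon tetrachloride: x = 0.4501, y = 0.7949
  p-xylene: x = 0.5499, y = 0.2051

β = 0.1044, x_p-xylene = 0.5499, y_p-xylene = 0.2051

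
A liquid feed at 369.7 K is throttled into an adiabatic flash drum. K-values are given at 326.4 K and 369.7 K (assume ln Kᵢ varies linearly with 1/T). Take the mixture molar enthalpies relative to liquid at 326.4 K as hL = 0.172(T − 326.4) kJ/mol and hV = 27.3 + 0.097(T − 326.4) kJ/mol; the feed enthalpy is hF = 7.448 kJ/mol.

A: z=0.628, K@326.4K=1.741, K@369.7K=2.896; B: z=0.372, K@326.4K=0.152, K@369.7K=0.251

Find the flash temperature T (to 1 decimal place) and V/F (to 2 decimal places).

T = 327.9 K, V/F = 0.26

Adiabatic flash: solve Rachford–Rice at each trial T, then check hF = ψ·hV(T) + (1−ψ)·hL(T).
  T = 326.4 K: K = (1.741, 0.152), RR gives ψ = 0.239, H_out = 6.512 kJ/mol
  T = 369.7 K: K = (2.896, 0.251), RR gives ψ = 0.642, H_out = 22.895 kJ/mol
  T = 348.0 K: K = (2.280, 0.198), RR gives ψ = 0.493, H_out = 16.367 kJ/mol
  T = 337.2 K: K = (2.001, 0.174), RR gives ψ = 0.389, H_out = 12.161 kJ/mol
  T = 331.8 K: K = (1.869, 0.163), RR gives ψ = 0.322, H_out = 9.588 kJ/mol
  T = 329.1 K: K = (1.804, 0.157), RR gives ψ = 0.283, H_out = 8.126 kJ/mol
  T = 327.8 K: K = (1.774, 0.155), RR gives ψ = 0.262, H_out = 7.370 kJ/mol
Linear interpolation between T = 327.8 (H_out = 7.370) and T = 329.1 (H_out = 8.126) on hF = 7.448 gives T ≈ 327.9 K, at which ψ = 0.26.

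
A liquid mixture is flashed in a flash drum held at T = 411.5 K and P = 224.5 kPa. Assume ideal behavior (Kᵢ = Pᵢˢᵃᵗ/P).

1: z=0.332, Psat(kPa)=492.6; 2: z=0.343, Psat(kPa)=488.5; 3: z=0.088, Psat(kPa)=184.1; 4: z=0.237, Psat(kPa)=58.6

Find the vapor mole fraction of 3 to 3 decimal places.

y_3 = 0.084

Raoult's law: Kᵢ = Pᵢˢᵃᵗ/P = Pᵢˢᵃᵗ/224.5.
  K_1 = 492.6/224.5 = 2.19421, K_2 = 488.5/224.5 = 2.17595, K_3 = 184.1/224.5 = 0.82004, K_4 = 58.6/224.5 = 0.26102
Iterate (Newton) starting at ψ = 0.55:
  ψ = 0.550: g = 0.1716, g' = -0.718 → ψ = 0.789
  ψ = 0.789: g = -0.0251, g' = -1.001 → ψ = 0.764
  ψ = 0.764: g = -0.0007, g' = -0.947 → ψ = 0.763
Converged at ψ = 0.763.
Compositions from xᵢ = zᵢ/(1+ψ(Kᵢ−1)), yᵢ = Kᵢxᵢ:
  1: x = 0.174, y = 0.381
  2: x = 0.181, y = 0.393
  3: x = 0.102, y = 0.084
  4: x = 0.544, y = 0.142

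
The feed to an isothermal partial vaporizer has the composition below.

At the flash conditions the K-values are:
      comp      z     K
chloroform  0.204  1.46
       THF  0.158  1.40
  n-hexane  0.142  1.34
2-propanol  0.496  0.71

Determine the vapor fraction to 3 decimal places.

Let ψ = V/F and solve Σ zᵢ(Kᵢ−1)/(1+ψ(Kᵢ−1)) = 0.
g(0) = ΣzᵢKᵢ − 1 = 0.061 and g(1) = 1 − Σzᵢ/Kᵢ = -0.057, so a root lies in (0, 1).
Iterate (Newton) starting at ψ = 0.5:
  ψ = 0.500: g = 0.0020, g' = -0.115 → ψ = 0.517
Converged at ψ = 0.517.

ψ = 0.517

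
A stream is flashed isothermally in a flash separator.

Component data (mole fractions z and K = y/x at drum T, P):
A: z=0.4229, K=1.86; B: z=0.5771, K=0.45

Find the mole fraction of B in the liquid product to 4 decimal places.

Binary case is linear: z₁(K₁−1)(1+ψ(K₂−1)) + z₂(K₂−1)(1+ψ(K₁−1)) = 0
⇒ ψ = [z₁(K₁−1)+z₂(K₂−1)] / [−(K₁−1)(K₂−1)] = 0.04629/0.47300 = 0.0979
Compositions from xᵢ = zᵢ/(1+ψ(Kᵢ−1)), yᵢ = Kᵢxᵢ:
  A: x = 0.3901, y = 0.7255
  B: x = 0.6099, y = 0.2745

x_B = 0.6099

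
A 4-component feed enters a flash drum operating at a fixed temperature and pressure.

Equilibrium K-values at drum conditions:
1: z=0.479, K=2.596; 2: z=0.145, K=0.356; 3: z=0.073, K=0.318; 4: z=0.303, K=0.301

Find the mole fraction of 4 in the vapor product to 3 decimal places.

Material balance + equilibrium reduce to Σ zᵢ(Kᵢ−1)/(1+V/F(Kᵢ−1)) = 0.
g(0) = ΣzᵢKᵢ − 1 = 0.410 and g(1) = 1 − Σzᵢ/Kᵢ = -0.828, so a root lies in (0, 1).
Iterate (Newton) starting at V/F = 0.3:
  V/F = 0.300: g = 0.0706, g' = -0.941 → V/F = 0.375
  V/F = 0.375: g = 0.0012, g' = -0.915 → V/F = 0.376
Converged at V/F = 0.376.
Compositions from xᵢ = zᵢ/(1+V/F(Kᵢ−1)), yᵢ = Kᵢxᵢ:
  1: x = 0.299, y = 0.777
  2: x = 0.191, y = 0.068
  3: x = 0.098, y = 0.031
  4: x = 0.411, y = 0.124

y_4 = 0.124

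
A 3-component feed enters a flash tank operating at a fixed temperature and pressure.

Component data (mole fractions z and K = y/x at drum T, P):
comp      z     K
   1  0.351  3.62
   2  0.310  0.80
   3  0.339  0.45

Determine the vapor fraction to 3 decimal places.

ψ = 0.615

Rachford–Rice: g(ψ) = Σ zᵢ(Kᵢ−1)/(1+ψ(Kᵢ−1)) = 0.
Feasibility: ΣzᵢKᵢ = 1.671, Σzᵢ/Kᵢ = 1.238 — both > 1, two phases present.
Iterate (Newton) starting at ψ = 0.4:
  ψ = 0.400: g = 0.1426, g' = -0.758 → ψ = 0.588
  ψ = 0.588: g = 0.0160, g' = -0.613 → ψ = 0.614
  ψ = 0.614: g = 0.0001, g' = -0.604 → ψ = 0.615
Converged at ψ = 0.615.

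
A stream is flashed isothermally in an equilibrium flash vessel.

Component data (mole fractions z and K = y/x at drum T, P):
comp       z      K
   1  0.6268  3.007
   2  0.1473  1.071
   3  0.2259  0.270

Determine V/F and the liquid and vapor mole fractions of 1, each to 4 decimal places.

V/F = 0.8827, x_1 = 0.2261, y_1 = 0.6800

Material balance + equilibrium reduce to Σ zᵢ(Kᵢ−1)/(1+V/F(Kᵢ−1)) = 0.
g(0) = ΣzᵢKᵢ − 1 = 1.1035 and g(1) = 1 − Σzᵢ/Kᵢ = -0.1826, so a root lies in (0, 1).
Newton iteration, V/F⁰ = 0.5:
  V/F = 0.5000: g = 0.37830, g' = -0.9282 → V/F = 0.9075
  V/F = 0.9075: g = -0.03294, g' = -1.3747 → V/F = 0.8836
  V/F = 0.8836: g = -0.00112, g' = -1.2842 → V/F = 0.8827
Converged at V/F = 0.8827.
Compositions from xᵢ = zᵢ/(1+V/F(Kᵢ−1)), yᵢ = Kᵢxᵢ:
  1: x = 0.2261, y = 0.6800
  2: x = 0.1386, y = 0.1485
  3: x = 0.6352, y = 0.1715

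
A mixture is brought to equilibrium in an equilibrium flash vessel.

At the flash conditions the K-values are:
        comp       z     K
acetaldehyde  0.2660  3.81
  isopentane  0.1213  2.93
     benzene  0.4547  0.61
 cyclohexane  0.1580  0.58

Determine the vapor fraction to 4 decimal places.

ψ = 0.7270

Rachford–Rice: g(ψ) = Σ zᵢ(Kᵢ−1)/(1+ψ(Kᵢ−1)) = 0.
Check two-phase: ΣzᵢKᵢ = 1.7379 > 1 and Σzᵢ/Kᵢ = 1.1290 > 1, so g(0) = 0.7379 > 0 and g(1) = -0.1290 < 0.
Newton iteration, ψ⁰ = 0.5:
  ψ = 0.5000: g = 0.12564, g' = -0.6315 → ψ = 0.6990
  ψ = 0.6990: g = 0.01412, g' = -0.5075 → ψ = 0.7268
  ψ = 0.7268: g = 0.00014, g' = -0.4976 → ψ = 0.7270
Converged at ψ = 0.7270.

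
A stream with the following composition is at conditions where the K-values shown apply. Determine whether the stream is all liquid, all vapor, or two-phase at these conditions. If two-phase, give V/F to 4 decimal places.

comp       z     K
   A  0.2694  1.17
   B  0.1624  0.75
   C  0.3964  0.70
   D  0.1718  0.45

all liquid

ΣzᵢKᵢ = 0.7918; Σzᵢ/Kᵢ = 1.3949.
Since ΣzᵢKᵢ < 1 the mixture is below its bubble point — single liquid phase.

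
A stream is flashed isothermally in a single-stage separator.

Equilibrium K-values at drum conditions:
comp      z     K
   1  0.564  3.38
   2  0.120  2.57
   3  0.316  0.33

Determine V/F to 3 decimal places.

V/F = 0.878

Rachford–Rice: g(V/F) = Σ zᵢ(Kᵢ−1)/(1+V/F(Kᵢ−1)) = 0.
Feasibility: ΣzᵢKᵢ = 2.319, Σzᵢ/Kᵢ = 1.171 — both > 1, two phases present.
Iterate (Newton) starting at V/F = 0.52:
  V/F = 0.520: g = 0.3787, g' = -1.062 → V/F = 0.877
  V/F = 0.877: g = 0.0011, g' = -1.221 → V/F = 0.878
Converged at V/F = 0.878.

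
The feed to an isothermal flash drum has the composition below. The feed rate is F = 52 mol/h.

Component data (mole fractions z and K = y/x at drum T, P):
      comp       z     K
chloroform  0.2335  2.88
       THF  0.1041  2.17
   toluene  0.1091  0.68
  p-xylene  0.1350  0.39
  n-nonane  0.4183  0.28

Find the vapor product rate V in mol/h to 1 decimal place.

Rachford–Rice: g(V/F) = Σ zᵢ(Kᵢ−1)/(1+V/F(Kᵢ−1)) = 0.
Feasibility: ΣzᵢKᵢ = 1.1423, Σzᵢ/Kᵢ = 2.1296 — both > 1, two phases present.
Newton–Raphson from V/F = 0.5:
  V/F = 0.5000: g = -0.32752, g' = -0.9252 → V/F = 0.1460
  V/F = 0.1460: g = -0.01513, g' = -0.9556 → V/F = 0.1302
  V/F = 0.1302: g = 0.00015, g' = -0.9754 → V/F = 0.1303
Converged at V/F = 0.1303.
Then V = V/F·F = 0.1303·52 = 6.8 mol/h and L = F − V = 45.2 mol/h.

V = 6.8 mol/h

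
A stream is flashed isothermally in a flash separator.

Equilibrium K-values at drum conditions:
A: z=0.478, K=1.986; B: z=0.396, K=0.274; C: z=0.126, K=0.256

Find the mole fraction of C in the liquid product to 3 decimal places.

x_C = 0.139

Material balance + equilibrium reduce to Σ zᵢ(Kᵢ−1)/(1+V/F(Kᵢ−1)) = 0.
Check two-phase: ΣzᵢKᵢ = 1.090 > 1 and Σzᵢ/Kᵢ = 2.178 > 1, so g(0) = 0.090 > 0 and g(1) = -1.178 < 0.
Newton–Raphson from V/F = 0.34:
  V/F = 0.340: g = -0.1542, g' = -0.754 → V/F = 0.135
  V/F = 0.135: g = -0.0072, g' = -0.705 → V/F = 0.125
Converged at V/F = 0.125.
Compositions from xᵢ = zᵢ/(1+V/F(Kᵢ−1)), yᵢ = Kᵢxᵢ:
  A: x = 0.426, y = 0.845
  B: x = 0.436, y = 0.119
  C: x = 0.139, y = 0.036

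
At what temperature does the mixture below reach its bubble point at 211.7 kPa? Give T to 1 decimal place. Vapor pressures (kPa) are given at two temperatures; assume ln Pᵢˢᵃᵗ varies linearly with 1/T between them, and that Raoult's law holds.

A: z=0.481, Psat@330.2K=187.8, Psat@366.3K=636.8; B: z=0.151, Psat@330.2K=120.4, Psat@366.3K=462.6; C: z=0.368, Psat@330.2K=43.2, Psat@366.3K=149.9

Bubble-point temperature: ΣzᵢPᵢˢᵃᵗ(T) = P. Interpolate ln Pᵢˢᵃᵗ = aᵢ + bᵢ/T.
  T = 330.2 K: ΣzᵢPᵢˢᵃᵗ = 124.41 kPa
  T = 366.3 K: ΣzᵢPᵢˢᵃᵗ = 431.32 kPa
  T = 348.2 K: ΣzᵢPᵢˢᵃᵗ = 238.76 kPa
  T = 339.2 K: ΣzᵢPᵢˢᵃᵗ = 173.83 kPa
  T = 343.7 K: ΣzᵢPᵢˢᵃᵗ = 204.15 kPa
  T = 345.9 K: ΣzᵢPᵢˢᵃᵗ = 220.51 kPa
Interpolating between 343.7 K and 345.9 K gives T ≈ 344.7 K.

T = 344.7 K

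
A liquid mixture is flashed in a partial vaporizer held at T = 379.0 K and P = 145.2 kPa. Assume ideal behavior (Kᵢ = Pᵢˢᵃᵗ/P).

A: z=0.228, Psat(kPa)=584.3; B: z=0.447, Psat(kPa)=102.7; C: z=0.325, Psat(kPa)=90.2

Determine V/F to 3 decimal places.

V/F = 0.436

Raoult's law: Kᵢ = Pᵢˢᵃᵗ/P = Pᵢˢᵃᵗ/145.2.
  K_A = 584.3/145.2 = 4.02410, K_B = 102.7/145.2 = 0.70730, K_C = 90.2/145.2 = 0.62121
Iterate (Newton) starting at V/F = 0.5:
  V/F = 0.500: g = -0.0307, g' = -0.454 → V/F = 0.432
  V/F = 0.432: g = 0.0017, g' = -0.508 → V/F = 0.436
Converged at V/F = 0.436.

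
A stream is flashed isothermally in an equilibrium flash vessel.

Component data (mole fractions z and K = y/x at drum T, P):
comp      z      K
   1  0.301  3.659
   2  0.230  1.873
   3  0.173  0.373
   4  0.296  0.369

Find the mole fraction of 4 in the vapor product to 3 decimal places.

y_4 = 0.169

Rachford–Rice: g(V/F) = Σ zᵢ(Kᵢ−1)/(1+V/F(Kᵢ−1)) = 0.
g(0) = ΣzᵢKᵢ − 1 = 0.706 and g(1) = 1 − Σzᵢ/Kᵢ = -0.471, so a root lies in (0, 1).
Newton–Raphson from V/F = 0.59:
  V/F = 0.590: g = -0.0256, g' = -0.869 → V/F = 0.561
  V/F = 0.561: g = -0.0001, g' = -0.866 → V/F = 0.560
Converged at V/F = 0.560.
Compositions from xᵢ = zᵢ/(1+V/F(Kᵢ−1)), yᵢ = Kᵢxᵢ:
  1: x = 0.121, y = 0.442
  2: x = 0.154, y = 0.289
  3: x = 0.267, y = 0.099
  4: x = 0.458, y = 0.169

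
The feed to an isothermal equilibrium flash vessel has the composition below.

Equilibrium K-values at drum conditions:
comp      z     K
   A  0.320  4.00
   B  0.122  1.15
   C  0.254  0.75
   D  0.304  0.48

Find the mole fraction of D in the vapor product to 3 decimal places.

y_D = 0.230

Material balance + equilibrium reduce to Σ zᵢ(Kᵢ−1)/(1+ψ(Kᵢ−1)) = 0.
Feasibility: ΣzᵢKᵢ = 1.757, Σzᵢ/Kᵢ = 1.158 — both > 1, two phases present.
Newton–Raphson from ψ = 0.5:
  ψ = 0.500: g = 0.1148, g' = -0.634 → ψ = 0.681
  ψ = 0.681: g = 0.0107, g' = -0.533 → ψ = 0.701
Converged at ψ = 0.701.
Compositions from xᵢ = zᵢ/(1+ψ(Kᵢ−1)), yᵢ = Kᵢxᵢ:
  A: x = 0.103, y = 0.412
  B: x = 0.110, y = 0.127
  C: x = 0.308, y = 0.231
  D: x = 0.479, y = 0.230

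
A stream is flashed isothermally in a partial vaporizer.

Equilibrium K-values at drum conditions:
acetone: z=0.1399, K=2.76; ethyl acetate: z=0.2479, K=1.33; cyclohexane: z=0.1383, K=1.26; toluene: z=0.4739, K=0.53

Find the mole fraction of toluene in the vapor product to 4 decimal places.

Material balance + equilibrium reduce to Σ zᵢ(Kᵢ−1)/(1+V/F(Kᵢ−1)) = 0.
Feasibility: ΣzᵢKᵢ = 1.1413, Σzᵢ/Kᵢ = 1.2410 — both > 1, two phases present.
Newton–Raphson from V/F = 0.36:
  V/F = 0.3600: g = -0.01137, g' = -0.3434 → V/F = 0.3269
  V/F = 0.3269: g = 0.00012, g' = -0.3507 → V/F = 0.3272
Converged at V/F = 0.3272.
Compositions from xᵢ = zᵢ/(1+V/F(Kᵢ−1)), yᵢ = Kᵢxᵢ:
  acetone: x = 0.0888, y = 0.2450
  ethyl acetate: x = 0.2237, y = 0.2976
  cyclohexane: x = 0.1275, y = 0.1606
  toluene: x = 0.5600, y = 0.2968

y_toluene = 0.2968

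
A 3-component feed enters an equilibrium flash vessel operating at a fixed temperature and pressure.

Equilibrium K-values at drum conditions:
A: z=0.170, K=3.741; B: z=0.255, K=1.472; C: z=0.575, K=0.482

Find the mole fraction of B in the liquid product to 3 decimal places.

x_B = 0.222

Material balance + equilibrium reduce to Σ zᵢ(Kᵢ−1)/(1+β(Kᵢ−1)) = 0.
Check two-phase: ΣzᵢKᵢ = 1.288 > 1 and Σzᵢ/Kᵢ = 1.412 > 1, so g(0) = 0.288 > 0 and g(1) = -0.412 < 0.
Iterate (Newton) starting at β = 0.5:
  β = 0.500: g = -0.1080, g' = -0.545 → β = 0.302
  β = 0.302: g = 0.0072, g' = -0.643 → β = 0.313
Converged at β = 0.313.
Compositions from xᵢ = zᵢ/(1+β(Kᵢ−1)), yᵢ = Kᵢxᵢ:
  A: x = 0.091, y = 0.342
  B: x = 0.222, y = 0.327
  C: x = 0.686, y = 0.331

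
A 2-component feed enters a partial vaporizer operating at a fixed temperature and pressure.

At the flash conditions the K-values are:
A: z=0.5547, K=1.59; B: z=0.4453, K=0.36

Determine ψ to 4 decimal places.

ψ = 0.1120

Binary case is linear: z₁(K₁−1)(1+ψ(K₂−1)) + z₂(K₂−1)(1+ψ(K₁−1)) = 0
⇒ ψ = [z₁(K₁−1)+z₂(K₂−1)] / [−(K₁−1)(K₂−1)] = 0.04228/0.37760 = 0.1120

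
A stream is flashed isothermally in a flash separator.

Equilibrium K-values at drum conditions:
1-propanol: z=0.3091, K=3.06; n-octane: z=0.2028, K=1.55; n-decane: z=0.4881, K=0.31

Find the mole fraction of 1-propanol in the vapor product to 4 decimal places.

Newton iteration, β⁰ = 0.5:
  β = 0.5000: g = -0.11303, g' = -0.8977 → β = 0.3741
  β = 0.3741: g = -0.00184, g' = -0.8828 → β = 0.3720
Converged at β = 0.3720.
Compositions from xᵢ = zᵢ/(1+β(Kᵢ−1)), yᵢ = Kᵢxᵢ:
  1-propanol: x = 0.1750, y = 0.5355
  n-octane: x = 0.1684, y = 0.2609
  n-decane: x = 0.6566, y = 0.2036

y_1-propanol = 0.5355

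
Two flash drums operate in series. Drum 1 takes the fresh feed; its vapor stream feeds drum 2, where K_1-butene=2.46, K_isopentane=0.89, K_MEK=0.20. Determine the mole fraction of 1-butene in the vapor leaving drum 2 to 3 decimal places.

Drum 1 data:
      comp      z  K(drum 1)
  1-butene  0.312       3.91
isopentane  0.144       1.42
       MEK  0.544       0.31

Drum 1:
Rachford–Rice: g(ψ₁) = Σ zᵢ(Kᵢ−1)/(1+ψ₁(Kᵢ−1)) = 0.
Check two-phase: ΣzᵢKᵢ = 1.593 > 1 and Σzᵢ/Kᵢ = 1.936 > 1, so g(0) = 0.593 > 0 and g(1) = -0.936 < 0.
Newton iteration, ψ₁⁰ = 0.5:
  ψ₁ = 0.500: g = -0.1533, g' = -1.059 → ψ₁ = 0.355
  ψ₁ = 0.355: g = 0.0017, g' = -1.112 → ψ₁ = 0.357
Converged at ψ₁ = 0.357.
Drum-1 compositions:
  1-butene: x = 0.153, y = 0.598
  isopentane: x = 0.125, y = 0.178
  MEK: x = 0.722, y = 0.224
Drum-2 feed = drum-1 vapor: z₂ = (0.5984, 0.1778, 0.2237).
Drum 2:
Let ψ₂ = V/F and solve Σ zᵢ(Kᵢ−1)/(1+ψ₂(Kᵢ−1)) = 0.
g(0) = ΣzᵢKᵢ − 1 = 0.675 and g(1) = 1 − Σzᵢ/Kᵢ = -0.562, so a root lies in (0, 1).
Iterate (Newton) starting at ψ₂ = 0.47:
  ψ₂ = 0.470: g = 0.2107, g' = -0.819 → ψ₂ = 0.727
  ψ₂ = 0.727: g = -0.0256, g' = -1.122 → ψ₂ = 0.705
  ψ₂ = 0.705: g = -0.0007, g' = -1.064 → ψ₂ = 0.704
Converged at ψ₂ = 0.704.
  1-butene: x = 0.295, y = 0.726
  isopentane: x = 0.193, y = 0.172
  MEK: x = 0.512, y = 0.102

y_1-butene (drum 2) = 0.726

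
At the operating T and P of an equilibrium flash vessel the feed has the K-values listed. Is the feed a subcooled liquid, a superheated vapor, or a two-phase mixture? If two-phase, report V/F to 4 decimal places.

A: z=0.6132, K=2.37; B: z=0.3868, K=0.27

ΣzᵢKᵢ = 1.5577; Σzᵢ/Kᵢ = 1.6913.
Both exceed 1, so a two-phase solution exists.
Material balance + equilibrium reduce to Σ zᵢ(Kᵢ−1)/(1+ψ(Kᵢ−1)) = 0.
Newton–Raphson from ψ = 0.36:
  ψ = 0.3600: g = 0.17958, g' = -0.8955 → ψ = 0.5605
  ψ = 0.5605: g = -0.00276, g' = -0.9588 → ψ = 0.5577
Converged at ψ = 0.5577.

two-phase, V/F = 0.5577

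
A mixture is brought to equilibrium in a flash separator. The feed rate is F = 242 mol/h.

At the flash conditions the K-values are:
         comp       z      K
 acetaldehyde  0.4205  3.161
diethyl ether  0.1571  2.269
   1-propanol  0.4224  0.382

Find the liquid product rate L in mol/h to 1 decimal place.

L = 70.6 mol/h

Let ψ = V/F and solve Σ zᵢ(Kᵢ−1)/(1+ψ(Kᵢ−1)) = 0.
Feasibility: ΣzᵢKᵢ = 1.8470, Σzᵢ/Kᵢ = 1.3080 — both > 1, two phases present.
Newton iteration, ψ⁰ = 0.5:
  ψ = 0.5000: g = 0.18096, g' = -0.8862 → ψ = 0.7042
  ψ = 0.7042: g = 0.00344, g' = -0.8851 → ψ = 0.7081
Converged at ψ = 0.7081.
Then V = ψ·F = 0.7081·242 = 171.4 mol/h and L = F − V = 70.6 mol/h.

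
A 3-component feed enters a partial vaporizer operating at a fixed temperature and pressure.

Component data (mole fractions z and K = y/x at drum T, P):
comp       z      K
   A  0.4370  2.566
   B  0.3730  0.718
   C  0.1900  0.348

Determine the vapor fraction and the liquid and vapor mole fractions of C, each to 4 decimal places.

ψ = 0.6415, x_C = 0.3266, y_C = 0.1137

Newton iteration, ψ⁰ = 0.57:
  ψ = 0.5700: g = 0.03910, g' = -0.5459 → ψ = 0.6416
  ψ = 0.6416: g = -0.00005, g' = -0.5496 → ψ = 0.6415
Converged at ψ = 0.6415.
Compositions from xᵢ = zᵢ/(1+ψ(Kᵢ−1)), yᵢ = Kᵢxᵢ:
  A: x = 0.2180, y = 0.5594
  B: x = 0.4554, y = 0.3270
  C: x = 0.3266, y = 0.1137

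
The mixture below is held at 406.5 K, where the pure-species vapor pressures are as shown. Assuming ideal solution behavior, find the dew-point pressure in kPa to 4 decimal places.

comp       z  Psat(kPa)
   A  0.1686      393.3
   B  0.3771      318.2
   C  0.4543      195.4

At the dew point ψ → 1, so Σzᵢ/Kᵢ = 1 with Kᵢ = Pᵢˢᵃᵗ/P ⇒ 1/P = Σzᵢ/Pᵢˢᵃᵗ.
1/P = 0.1686/393.3 + 0.3771/318.2 + 0.4543/195.4 = 0.0039388 ⇒ P = 253.8871 kPa

Pdew = 253.8871 kPa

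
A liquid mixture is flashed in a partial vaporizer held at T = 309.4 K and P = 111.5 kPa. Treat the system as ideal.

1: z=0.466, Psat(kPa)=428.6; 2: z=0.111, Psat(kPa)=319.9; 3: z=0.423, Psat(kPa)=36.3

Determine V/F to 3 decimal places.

V/F = 0.694

Raoult's law: Kᵢ = Pᵢˢᵃᵗ/P = Pᵢˢᵃᵗ/111.5.
  K_1 = 428.6/111.5 = 3.84395, K_2 = 319.9/111.5 = 2.86906, K_3 = 36.3/111.5 = 0.32556
Material balance + equilibrium reduce to Σ zᵢ(Kᵢ−1)/(1+V/F(Kᵢ−1)) = 0.
g(0) = ΣzᵢKᵢ − 1 = 1.247 and g(1) = 1 − Σzᵢ/Kᵢ = -0.459, so a root lies in (0, 1).
Iterate (Newton) starting at V/F = 0.56:
  V/F = 0.560: g = 0.1541, g' = -1.150 → V/F = 0.694
Converged at V/F = 0.694.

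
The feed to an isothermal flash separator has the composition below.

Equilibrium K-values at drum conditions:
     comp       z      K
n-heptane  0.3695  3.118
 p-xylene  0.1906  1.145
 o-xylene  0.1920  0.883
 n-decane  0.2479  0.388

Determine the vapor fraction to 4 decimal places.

ψ = 0.7884

Newton iteration, ψ⁰ = 0.58:
  ψ = 0.5800: g = 0.11738, g' = -0.5634 → ψ = 0.7884
Converged at ψ = 0.7884.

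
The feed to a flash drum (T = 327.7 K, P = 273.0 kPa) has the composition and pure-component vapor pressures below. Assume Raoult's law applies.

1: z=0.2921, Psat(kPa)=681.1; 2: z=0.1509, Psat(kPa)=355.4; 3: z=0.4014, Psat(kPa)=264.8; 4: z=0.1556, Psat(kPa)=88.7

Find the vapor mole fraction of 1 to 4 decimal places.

Raoult's law: Kᵢ = Pᵢˢᵃᵗ/P = Pᵢˢᵃᵗ/273.0.
  K_1 = 681.1/273.0 = 2.494872, K_2 = 355.4/273.0 = 1.301832, K_3 = 264.8/273.0 = 0.969963, K_4 = 88.7/273.0 = 0.324908
Rachford–Rice: g(ψ) = Σ zᵢ(Kᵢ−1)/(1+ψ(Kᵢ−1)) = 0.
Check two-phase: ΣzᵢKᵢ = 1.3651 > 1 and Σzᵢ/Kᵢ = 1.1257 > 1, so g(0) = 0.3651 > 0 and g(1) = -0.1257 < 0.
Iterate (Newton) starting at ψ = 0.61:
  ψ = 0.6100: g = 0.07598, g' = -0.3937 → ψ = 0.8030
  ψ = 0.8030: g = -0.00665, g' = -0.4823 → ψ = 0.7892
  ψ = 0.7892: g = -0.00007, g' = -0.4716 → ψ = 0.7890
Converged at ψ = 0.7890.
Compositions from xᵢ = zᵢ/(1+ψ(Kᵢ−1)), yᵢ = Kᵢxᵢ:
  1: x = 0.1340, y = 0.3344
  2: x = 0.1219, y = 0.1587
  3: x = 0.4111, y = 0.3988
  4: x = 0.3330, y = 0.1082

y_1 = 0.3344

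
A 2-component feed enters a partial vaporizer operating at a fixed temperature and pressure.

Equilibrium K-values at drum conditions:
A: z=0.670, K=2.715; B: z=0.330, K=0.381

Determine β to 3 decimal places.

Material balance + equilibrium reduce to Σ zᵢ(Kᵢ−1)/(1+β(Kᵢ−1)) = 0.
Check two-phase: ΣzᵢKᵢ = 1.945 > 1 and Σzᵢ/Kᵢ = 1.113 > 1, so g(0) = 0.945 > 0 and g(1) = -0.113 < 0.
Binary case is linear: z₁(K₁−1)(1+β(K₂−1)) + z₂(K₂−1)(1+β(K₁−1)) = 0
⇒ β = [z₁(K₁−1)+z₂(K₂−1)] / [−(K₁−1)(K₂−1)] = 0.9448/1.0616 = 0.890

β = 0.890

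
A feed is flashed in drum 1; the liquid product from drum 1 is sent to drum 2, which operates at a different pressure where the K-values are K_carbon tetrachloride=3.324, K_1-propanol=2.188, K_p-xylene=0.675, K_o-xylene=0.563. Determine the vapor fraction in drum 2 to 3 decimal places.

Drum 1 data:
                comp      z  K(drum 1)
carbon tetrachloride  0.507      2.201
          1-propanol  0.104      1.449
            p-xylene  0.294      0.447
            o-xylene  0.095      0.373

Drum 1:
Rachford–Rice: g(ψ₁) = Σ zᵢ(Kᵢ−1)/(1+ψ₁(Kᵢ−1)) = 0.
Feasibility: ΣzᵢKᵢ = 1.433, Σzᵢ/Kᵢ = 1.215 — both > 1, two phases present.
Newton–Raphson from ψ₁ = 0.5:
  ψ₁ = 0.500: g = 0.1071, g' = -0.550 → ψ₁ = 0.695
  ψ₁ = 0.695: g = -0.0019, g' = -0.584 → ψ₁ = 0.691
Converged at ψ₁ = 0.691.
Drum-1 compositions:
  carbon tetrachloride: x = 0.277, y = 0.610
  1-propanol: x = 0.079, y = 0.115
  p-xylene: x = 0.476, y = 0.213
  o-xylene: x = 0.168, y = 0.063
Drum-2 feed = drum-1 liquid: z₂ = (0.2770, 0.0794, 0.4759, 0.1677).
Drum 2:
Material balance + equilibrium reduce to Σ zᵢ(Kᵢ−1)/(1+ψ₂(Kᵢ−1)) = 0.
Check two-phase: ΣzᵢKᵢ = 1.510 > 1 and Σzᵢ/Kᵢ = 1.123 > 1, so g(0) = 0.510 > 0 and g(1) = -0.123 < 0.
Newton iteration, ψ₂⁰ = 0.5:
  ψ₂ = 0.500: g = 0.0785, g' = -0.488 → ψ₂ = 0.661
  ψ₂ = 0.661: g = 0.0067, g' = -0.413 → ψ₂ = 0.677
Converged at ψ₂ = 0.677.
  carbon tetrachloride: x = 0.108, y = 0.358
  1-propanol: x = 0.044, y = 0.096
  p-xylene: x = 0.610, y = 0.412
  o-xylene: x = 0.238, y = 0.134

V/F (drum 2) = 0.677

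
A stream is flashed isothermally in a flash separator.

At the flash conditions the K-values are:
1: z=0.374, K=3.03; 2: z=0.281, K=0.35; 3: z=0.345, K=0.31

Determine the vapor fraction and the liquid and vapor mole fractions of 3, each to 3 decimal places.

Rachford–Rice: g(ψ) = Σ zᵢ(Kᵢ−1)/(1+ψ(Kᵢ−1)) = 0.
Feasibility: ΣzᵢKᵢ = 1.339, Σzᵢ/Kᵢ = 2.039 — both > 1, two phases present.
Iterate (Newton) starting at ψ = 0.5:
  ψ = 0.500: g = -0.2572, g' = -1.023 → ψ = 0.249
  ψ = 0.249: g = -0.0005, g' = -1.089 → ψ = 0.248
Converged at ψ = 0.248.
Compositions from xᵢ = zᵢ/(1+ψ(Kᵢ−1)), yᵢ = Kᵢxᵢ:
  1: x = 0.249, y = 0.754
  2: x = 0.335, y = 0.117
  3: x = 0.416, y = 0.129

ψ = 0.248, x_3 = 0.416, y_3 = 0.129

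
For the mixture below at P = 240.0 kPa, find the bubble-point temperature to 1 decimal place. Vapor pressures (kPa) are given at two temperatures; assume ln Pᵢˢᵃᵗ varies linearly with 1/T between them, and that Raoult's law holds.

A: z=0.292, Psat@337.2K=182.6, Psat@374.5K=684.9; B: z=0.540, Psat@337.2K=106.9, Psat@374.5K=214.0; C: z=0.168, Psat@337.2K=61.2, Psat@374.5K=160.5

T = 361.2 K

Bubble-point temperature: ΣzᵢPᵢˢᵃᵗ(T) = P. Interpolate ln Pᵢˢᵃᵗ = aᵢ + bᵢ/T.
  T = 337.2 K: ΣzᵢPᵢˢᵃᵗ = 121.33 kPa
  T = 374.5 K: ΣzᵢPᵢˢᵃᵗ = 342.51 kPa
  T = 355.9 K: ΣzᵢPᵢˢᵃᵗ = 207.44 kPa
  T = 365.2 K: ΣzᵢPᵢˢᵃᵗ = 267.61 kPa
  T = 360.5 K: ΣzᵢPᵢˢᵃᵗ = 235.52 kPa
  T = 362.9 K: ΣzᵢPᵢˢᵃᵗ = 251.46 kPa
Interpolating between 360.5 K and 362.9 K gives T ≈ 361.2 K.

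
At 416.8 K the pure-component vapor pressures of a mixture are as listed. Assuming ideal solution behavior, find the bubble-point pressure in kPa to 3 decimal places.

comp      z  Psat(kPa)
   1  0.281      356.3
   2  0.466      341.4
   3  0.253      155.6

At the bubble point ψ → 0, so ΣzᵢKᵢ = 1 with Kᵢ = Pᵢˢᵃᵗ/P ⇒ P = ΣzᵢPᵢˢᵃᵗ.
P = 0.281·356.3 + 0.466·341.4 + 0.253·155.6 = 298.579 kPa

Pbub = 298.579 kPa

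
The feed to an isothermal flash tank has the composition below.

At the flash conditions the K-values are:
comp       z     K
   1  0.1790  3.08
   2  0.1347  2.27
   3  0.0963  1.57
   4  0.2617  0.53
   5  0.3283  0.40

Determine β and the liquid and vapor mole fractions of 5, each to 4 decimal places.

β = 0.3245, x_5 = 0.4077, y_5 = 0.1631

Material balance + equilibrium reduce to Σ zᵢ(Kᵢ−1)/(1+β(Kᵢ−1)) = 0.
g(0) = ΣzᵢKᵢ − 1 = 0.2783 and g(1) = 1 − Σzᵢ/Kᵢ = -0.4933, so a root lies in (0, 1).
Newton–Raphson from β = 0.51:
  β = 0.5100: g = -0.11859, g' = -0.6266 → β = 0.3207
  β = 0.3207: g = 0.00255, g' = -0.6721 → β = 0.3245
Converged at β = 0.3245.
Compositions from xᵢ = zᵢ/(1+β(Kᵢ−1)), yᵢ = Kᵢxᵢ:
  1: x = 0.1069, y = 0.3291
  2: x = 0.0954, y = 0.2165
  3: x = 0.0813, y = 0.1276
  4: x = 0.3088, y = 0.1637
  5: x = 0.4077, y = 0.1631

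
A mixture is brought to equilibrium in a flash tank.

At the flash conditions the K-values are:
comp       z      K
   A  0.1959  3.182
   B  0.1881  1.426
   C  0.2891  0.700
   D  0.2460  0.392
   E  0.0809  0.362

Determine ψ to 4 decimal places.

ψ = 0.2786

Iterate (Newton) starting at ψ = 0.59:
  ψ = 0.5900: g = -0.17048, g' = -0.5443 → ψ = 0.2768
  ψ = 0.2768: g = 0.00108, g' = -0.6008 → ψ = 0.2786
Converged at ψ = 0.2786.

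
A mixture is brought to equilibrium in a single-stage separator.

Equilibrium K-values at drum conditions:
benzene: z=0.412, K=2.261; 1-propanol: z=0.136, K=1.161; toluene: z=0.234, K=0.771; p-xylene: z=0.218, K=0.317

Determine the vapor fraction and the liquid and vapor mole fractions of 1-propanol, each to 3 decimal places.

Let ψ = V/F and solve Σ zᵢ(Kᵢ−1)/(1+ψ(Kᵢ−1)) = 0.
Check two-phase: ΣzᵢKᵢ = 1.339 > 1 and Σzᵢ/Kᵢ = 1.291 > 1, so g(0) = 0.339 > 0 and g(1) = -0.291 < 0.
Iterate (Newton) starting at ψ = 0.5:
  ψ = 0.500: g = 0.0523, g' = -0.500 → ψ = 0.605
  ψ = 0.605: g = -0.0011, g' = -0.525 → ψ = 0.603
Converged at ψ = 0.603.
Compositions from xᵢ = zᵢ/(1+ψ(Kᵢ−1)), yᵢ = Kᵢxᵢ:
  benzene: x = 0.234, y = 0.529
  1-propanol: x = 0.124, y = 0.144
  toluene: x = 0.271, y = 0.209
  p-xylene: x = 0.370, y = 0.117

ψ = 0.603, x_1-propanol = 0.124, y_1-propanol = 0.144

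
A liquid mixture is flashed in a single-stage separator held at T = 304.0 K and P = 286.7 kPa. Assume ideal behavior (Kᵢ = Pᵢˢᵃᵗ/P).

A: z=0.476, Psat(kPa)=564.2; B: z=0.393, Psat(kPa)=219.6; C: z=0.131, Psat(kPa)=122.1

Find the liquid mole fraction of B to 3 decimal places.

x_B = 0.487

Raoult's law: Kᵢ = Pᵢˢᵃᵗ/P = Pᵢˢᵃᵗ/286.7.
  K_A = 564.2/286.7 = 1.96791, K_B = 219.6/286.7 = 0.76596, K_C = 122.1/286.7 = 0.42588
Let ψ = V/F and solve Σ zᵢ(Kᵢ−1)/(1+ψ(Kᵢ−1)) = 0.
Check two-phase: ΣzᵢKᵢ = 1.294 > 1 and Σzᵢ/Kᵢ = 1.063 > 1, so g(0) = 0.294 > 0 and g(1) = -0.063 < 0.
Newton–Raphson from ψ = 0.55:
  ψ = 0.550: g = 0.0852, g' = -0.311 → ψ = 0.824
  ψ = 0.824: g = -0.0005, g' = -0.327 → ψ = 0.823
Converged at ψ = 0.823.
Compositions from xᵢ = zᵢ/(1+ψ(Kᵢ−1)), yᵢ = Kᵢxᵢ:
  A: x = 0.265, y = 0.521
  B: x = 0.487, y = 0.373
  C: x = 0.248, y = 0.106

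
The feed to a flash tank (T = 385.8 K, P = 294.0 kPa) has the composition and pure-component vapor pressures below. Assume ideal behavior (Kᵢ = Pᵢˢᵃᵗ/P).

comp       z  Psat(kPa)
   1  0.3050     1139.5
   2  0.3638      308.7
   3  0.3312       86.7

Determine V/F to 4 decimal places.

V/F = 0.5206

Raoult's law: Kᵢ = Pᵢˢᵃᵗ/P = Pᵢˢᵃᵗ/294.0.
  K_1 = 1139.5/294.0 = 3.875850, K_2 = 308.7/294.0 = 1.050000, K_3 = 86.7/294.0 = 0.294898
Material balance + equilibrium reduce to Σ zᵢ(Kᵢ−1)/(1+V/F(Kᵢ−1)) = 0.
Check two-phase: ΣzᵢKᵢ = 1.6618 > 1 and Σzᵢ/Kᵢ = 1.5483 > 1, so g(0) = 0.6618 > 0 and g(1) = -0.5483 < 0.
Newton–Raphson from V/F = 0.5:
  V/F = 0.5000: g = 0.01684, g' = -0.8181 → V/F = 0.5206
Converged at V/F = 0.5206.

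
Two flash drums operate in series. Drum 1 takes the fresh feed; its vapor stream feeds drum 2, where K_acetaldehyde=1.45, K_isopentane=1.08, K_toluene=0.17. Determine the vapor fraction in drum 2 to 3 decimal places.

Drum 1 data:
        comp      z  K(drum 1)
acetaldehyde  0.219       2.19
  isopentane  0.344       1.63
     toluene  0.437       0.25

V/F (drum 2) = 0.467

Drum 1:
Rachford–Rice: g(ψ₁) = Σ zᵢ(Kᵢ−1)/(1+ψ₁(Kᵢ−1)) = 0.
Feasibility: ΣzᵢKᵢ = 1.150, Σzᵢ/Kᵢ = 2.059 — both > 1, two phases present.
Newton iteration, ψ₁⁰ = 0.5:
  ψ₁ = 0.500: g = -0.1962, g' = -0.830 → ψ₁ = 0.264
  ψ₁ = 0.264: g = -0.0243, g' = -0.662 → ψ₁ = 0.227
Converged at ψ₁ = 0.227.
Drum-1 compositions:
  acetaldehyde: x = 0.172, y = 0.378
  isopentane: x = 0.301, y = 0.491
  toluene: x = 0.527, y = 0.132
Drum-2 feed = drum-1 vapor: z₂ = (0.3777, 0.4907, 0.1316).
Drum 2:
Newton–Raphson from ψ₂ = 0.5:
  ψ₂ = 0.500: g = -0.0103, g' = -0.319 → ψ₂ = 0.468
  ψ₂ = 0.468: g = -0.0004, g' = -0.297 → ψ₂ = 0.467
Converged at ψ₂ = 0.467.
  acetaldehyde: x = 0.312, y = 0.453
  isopentane: x = 0.473, y = 0.511
  toluene: x = 0.215, y = 0.037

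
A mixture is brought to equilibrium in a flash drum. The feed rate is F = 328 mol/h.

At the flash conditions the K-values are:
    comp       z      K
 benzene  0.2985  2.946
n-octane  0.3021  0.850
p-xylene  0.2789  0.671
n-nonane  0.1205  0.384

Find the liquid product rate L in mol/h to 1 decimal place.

Newton–Raphson from ψ = 0.5:
  ψ = 0.5000: g = 0.02834, g' = -0.4371 → ψ = 0.5648
  ψ = 0.5648: g = 0.00067, g' = -0.4177 → ψ = 0.5664
Converged at ψ = 0.5664.
Then V = ψ·F = 0.5664·328 = 185.8 mol/h and L = F − V = 142.2 mol/h.

L = 142.2 mol/h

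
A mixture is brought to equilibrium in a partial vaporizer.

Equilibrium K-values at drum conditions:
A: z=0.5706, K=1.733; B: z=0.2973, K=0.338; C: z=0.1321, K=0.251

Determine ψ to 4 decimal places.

Material balance + equilibrium reduce to Σ zᵢ(Kᵢ−1)/(1+ψ(Kᵢ−1)) = 0.
g(0) = ΣzᵢKᵢ − 1 = 0.1225 and g(1) = 1 − Σzᵢ/Kᵢ = -0.7351, so a root lies in (0, 1).
Iterate (Newton) starting at ψ = 0.53:
  ψ = 0.5300: g = -0.16604, g' = -0.6720 → ψ = 0.2829
  ψ = 0.2829: g = -0.02131, g' = -0.5269 → ψ = 0.2425
  ψ = 0.2425: g = -0.00022, g' = -0.5166 → ψ = 0.2421
Converged at ψ = 0.2421.

ψ = 0.2421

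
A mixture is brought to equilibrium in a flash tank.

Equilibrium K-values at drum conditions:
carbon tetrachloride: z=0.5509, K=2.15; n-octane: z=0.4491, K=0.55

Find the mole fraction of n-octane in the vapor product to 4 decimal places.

y_n-octane = 0.3953

Rachford–Rice: g(ψ) = Σ zᵢ(Kᵢ−1)/(1+ψ(Kᵢ−1)) = 0.
Feasibility: ΣzᵢKᵢ = 1.4314, Σzᵢ/Kᵢ = 1.0728 — both > 1, two phases present.
Newton iteration, ψ⁰ = 0.5:
  ψ = 0.5000: g = 0.14148, g' = -0.4451 → ψ = 0.8178
  ψ = 0.8178: g = 0.00669, g' = -0.4212 → ψ = 0.8337
Converged at ψ = 0.8337.
Compositions from xᵢ = zᵢ/(1+ψ(Kᵢ−1)), yᵢ = Kᵢxᵢ:
  carbon tetrachloride: x = 0.2812, y = 0.6047
  n-octane: x = 0.7188, y = 0.3953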